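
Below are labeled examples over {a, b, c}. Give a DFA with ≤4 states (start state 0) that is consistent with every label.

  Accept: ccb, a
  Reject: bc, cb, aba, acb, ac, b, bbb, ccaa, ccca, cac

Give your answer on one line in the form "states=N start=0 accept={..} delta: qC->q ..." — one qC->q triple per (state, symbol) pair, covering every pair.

states=3 start=0 accept={0} delta: 0a->0 0b->1 0c->1 1a->1 1b->1 1c->2 2a->1 2b->0 2c->1

Grow the machine one transition at a time. Run the examples from 0; the earliest place one falls off (shortest prefix, ties alphabetical) gets sent to the lowest-numbered state that keeps every Accept/Reject pair distinguishable — a pair clashes when both reach the same state with identical unread suffix — and to a fresh state only if none does.
a: 0a undefined. 0a->0: ok.
b: 0b undefined. 0b->0: no, a/aba meet in 0. Open state 1: 0b->1.
c: 0c undefined. 0c->0: no, ccb/cb meet in 1. 0c->1: ok.
bb: 1b undefined. 1b->0: no, a/cb meet in 0. 1b->1: ok.
bc: 1c undefined. 1c->0: no, ccb/cb meet in 1. 1c->1: no, ccb/bc meet in 1. Open state 2: 1c->2.
ca: 1a undefined. 1a->0: no, a/aba meet in 0. 1a->1: ok.
cca: 2a undefined. 2a->0: no, a/ccaa meet in 0. 2a->1: ok.
ccb: 2b undefined. 2b->0: ok.
ccc: 2c undefined. 2c->0: no, ccb/ccca meet in 0. 2c->1: ok.
All examples now run through 3 states with every (state, symbol) defined. Accept strings end in {0}, Reject strings end in {1,2}; accept={0}.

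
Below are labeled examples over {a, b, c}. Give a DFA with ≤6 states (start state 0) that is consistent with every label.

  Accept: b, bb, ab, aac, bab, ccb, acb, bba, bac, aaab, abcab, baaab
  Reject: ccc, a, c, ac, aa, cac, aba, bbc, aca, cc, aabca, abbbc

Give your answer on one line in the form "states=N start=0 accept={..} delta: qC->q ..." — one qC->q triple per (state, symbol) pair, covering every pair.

states=5 start=0 accept={2,4} delta: 0a->1 0b->2 0c->0 1a->3 1b->2 1c->0 2a->3 2b->4 2c->0 3a->0 3b->2 3c->2 4a->2 4b->0 4c->0

State merging on the prefix tree: take the shortest (then alphabetical) example prefix whose next move is undefined and point that move at state 0, else 1, else 2, ...; a target is out if some Accept/Reject pair would then sit in one state with the same input left (inseparable). If every existing state is out, open a new one.
a: 0a undefined. 0a->0: no, aac/c meet in 0 with "c" left. Open state 1: 0a->1.
b: 0b undefined. 0b->0: no, bba/a meet in 1. 0b->1: no, b/a meet in 1. Open state 2: 0b->2.
c: 0c undefined. 0c->0: ok.
aa: 1a undefined. 1a->0: no, aac/ccc meet in 0. 1a->1: no, aac/ac meet in 1 with "c" left. 1a->2: no, b/aa meet in 2. Open state 3: 1a->3.
ab: 1b undefined. 1b->0: no, ab/ccc meet in 0. 1b->1: no, ab/a meet in 1. 1b->2: ok.
ac: 1c undefined. 1c->0: ok.
ba: 2a undefined. 2a->0: no, bac/ccc meet in 0. 2a->1: no, bac/ccc meet in 0. 2a->2: no, b/aba meet in 2. 2a->3: ok.
bb: 2b undefined. 2b->0: no, bb/ccc meet in 0. 2b->1: no, bb/a meet in 1. 2b->2: no, bba/aa meet in 3. 2b->3: no, bb/aa meet in 3. Open state 4: 2b->4.
aaa: 3a undefined. 3a->0: ok.
aab: 3b undefined. 3b->0: no, bab/ccc meet in 0. 3b->1: no, bab/a meet in 1. 3b->2: ok.
aac: 3c undefined. 3c->0: no, aac/ccc meet in 0. 3c->1: no, aac/a meet in 1. 3c->2: ok.
abc: 2c undefined. 2c->0: ok.
bba: 4a undefined. 4a->0: no, bba/ccc meet in 0. 4a->1: no, bba/a meet in 1. 4a->2: ok.
bbc: 4c undefined. 4c->0: ok.
abbb: 4b undefined. 4b->0: ok.
All examples now run through 5 states with every (state, symbol) defined. Accept strings end in {2,4}, Reject strings end in {0,1,3}; accept={2,4}.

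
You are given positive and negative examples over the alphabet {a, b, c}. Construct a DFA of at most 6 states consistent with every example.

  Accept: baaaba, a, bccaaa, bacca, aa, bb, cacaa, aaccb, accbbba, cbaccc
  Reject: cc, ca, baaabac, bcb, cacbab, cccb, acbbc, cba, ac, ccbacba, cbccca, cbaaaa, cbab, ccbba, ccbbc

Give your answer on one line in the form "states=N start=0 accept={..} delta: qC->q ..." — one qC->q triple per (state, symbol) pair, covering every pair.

states=5 start=0 accept={0,3} delta: 0a->0 0b->0 0c->1 1a->1 1b->1 1c->2 2a->0 2b->3 2c->3 3a->1 3b->4 3c->3 4a->1 4b->0 4c->1

Grow the machine one transition at a time. Run the examples from 0; the earliest place one falls off (shortest prefix, ties alphabetical) gets sent to the lowest-numbered state that keeps every Accept/Reject pair distinguishable — a pair clashes when both reach the same state with identical unread suffix — and to a fresh state only if none does.
a: 0a undefined. 0a->0: ok.
b: 0b undefined. 0b->0: ok.
c: 0c undefined. 0c->0: no, baaaba/cc meet in 0. Open state 1: 0c->1.
ca: 1a undefined. 1a->0: no, baaaba/ca meet in 0. 1a->1: ok.
cb: 1b undefined. 1b->0: no, baaaba/bcb meet in 0. 1b->1: ok.
cc: 1c undefined. 1c->0: no, baaaba/cc meet in 0. 1c->1: no, bccaaa/cc meet in 1. Open state 2: 1c->2.
ccb: 2b undefined. 2b->0: no, baaaba/cacbab meet in 0. 2b->1: no, aaccb/ca meet in 1. 2b->2: no, bacca/ccbba meet in 2 with "a" left. Open state 3: 2b->3.
ccc: 2c undefined. 2c->0: no, baaaba/cccb meet in 0. 2c->1: no, bacca/cbccca meet in 2 with "a" left. 2c->2: no, bacca/cbccca meet in 2 with "a" left. 2c->3: ok.
bcca: 2a undefined. 2a->0: ok.
ccba: 3a undefined. 3a->0: no, baaaba/cacbab meet in 0. 3a->1: ok.
ccbb: 3b undefined. 3b->0: no, baaaba/cccb meet in 0. 3b->1: no, accbbba/ca meet in 1. 3b->2: no, baaaba/ccbba meet in 0. 3b->3: no, aaccb/cccb meet in 3. Open state 4: 3b->4.
cbccc: 3c undefined. 3c->0: no, baaaba/cbccca meet in 0. 3c->1: no, cbaccc/ca meet in 1. 3c->2: no, baaaba/cbccca meet in 0. 3c->3: ok.
ccbba: 4a undefined. 4a->0: no, baaaba/ccbba meet in 0. 4a->1: ok.
ccbbc: 4c undefined. 4c->0: no, baaaba/ccbbc meet in 0. 4c->1: ok.
accbbb: 4b undefined. 4b->0: ok.
All examples now run through 5 states with every (state, symbol) defined. Accept strings end in {0,3}, Reject strings end in {1,2,4}; accept={0,3}.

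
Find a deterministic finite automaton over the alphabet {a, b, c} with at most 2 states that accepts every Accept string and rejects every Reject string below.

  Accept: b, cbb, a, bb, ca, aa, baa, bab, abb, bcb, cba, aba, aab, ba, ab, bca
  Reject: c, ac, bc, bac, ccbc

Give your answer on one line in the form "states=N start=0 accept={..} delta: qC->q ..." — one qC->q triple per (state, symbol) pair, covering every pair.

State merging on the prefix tree: take the shortest (then alphabetical) example prefix whose next move is undefined and point that move at state 0, else 1, else 2, ...; a target is out if some Accept/Reject pair would then sit in one state with the same input left (inseparable). If every existing state is out, open a new one.
a: 0a undefined. 0a->0: ok.
b: 0b undefined. 0b->0: ok.
c: 0c undefined. 0c->0: no, b/c meet in 0. Open state 1: 0c->1.
ca: 1a undefined. 1a->0: ok.
cb: 1b undefined. 1b->0: ok.
cc: 1c undefined. 1c->0: ok.
All examples now run through 2 states with every (state, symbol) defined. Accept strings end in {0}, Reject strings end in {1}; accept={0}.

states=2 start=0 accept={0} delta: 0a->0 0b->0 0c->1 1a->0 1b->0 1c->0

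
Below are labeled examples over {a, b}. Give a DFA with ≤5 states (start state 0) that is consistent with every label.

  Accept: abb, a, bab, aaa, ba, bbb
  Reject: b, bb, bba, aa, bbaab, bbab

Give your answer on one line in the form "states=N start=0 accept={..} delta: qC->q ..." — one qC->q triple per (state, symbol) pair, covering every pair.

Fold the examples into a partial DFA from state 0: repeatedly fix the first undefined (state, symbol) met by the shortest-then-alphabetical prefix, trying targets in increasing order and rejecting any under which an Accept and a Reject string meet in one state with the same remainder; add a state when all current targets are rejected. Accepting states are where Accept strings end.
a: 0a undefined. 0a->0: no, abb/bb meet in 0 with "bb" left. Open state 1: 0a->1.
b: 0b undefined. 0b->0: no, a/bba meet in 1. 0b->1: no, a/b meet in 1. Open state 2: 0b->2.
aa: 1a undefined. 1a->0: ok.
ab: 1b undefined. 1b->0: no, abb/b meet in 2. 1b->1: ok.
ba: 2a undefined. 2a->0: no, bab/b meet in 2. 2a->1: ok.
bb: 2b undefined. 2b->0: no, abb/bba meet in 1. 2b->1: no, abb/bb meet in 1. 2b->2: no, abb/bba meet in 1. Open state 3: 2b->3.
bba: 3a undefined. 3a->0: no, abb/bbaab meet in 1. 3a->1: no, abb/bba meet in 1. 3a->2: no, abb/bbaab meet in 1. 3a->3: no, bbb/bbaab meet in 3 with "b" left. Open state 4: 3a->4.
bbb: 3b undefined. 3b->0: no, bbb/aa meet in 0. 3b->1: ok.
bbaa: 4a undefined. 4a->0: ok.
bbab: 4b undefined. 4b->0: ok.
All examples now run through 5 states with every (state, symbol) defined. Accept strings end in {1}, Reject strings end in {0,2,3,4}; accept={1}.

states=5 start=0 accept={1} delta: 0a->1 0b->2 1a->0 1b->1 2a->1 2b->3 3a->4 3b->1 4a->0 4b->0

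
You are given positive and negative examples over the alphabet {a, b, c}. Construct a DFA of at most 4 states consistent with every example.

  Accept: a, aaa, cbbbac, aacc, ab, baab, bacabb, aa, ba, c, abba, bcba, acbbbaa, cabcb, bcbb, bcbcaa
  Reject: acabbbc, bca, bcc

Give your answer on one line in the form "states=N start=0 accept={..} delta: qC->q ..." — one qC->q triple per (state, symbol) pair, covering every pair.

states=3 start=0 accept={0,1} delta: 0a->0 0b->1 0c->0 1a->0 1b->0 1c->2 2a->2 2b->0 2c->2

Fold the examples into a partial DFA from state 0: repeatedly fix the first undefined (state, symbol) met by the shortest-then-alphabetical prefix, trying targets in increasing order and rejecting any under which an Accept and a Reject string meet in one state with the same remainder; add a state when all current targets are rejected. Accepting states are where Accept strings end.
a: 0a undefined. 0a->0: ok.
b: 0b undefined. 0b->0: no, aacc/bcc meet in 0 with "cc" left. Open state 1: 0b->1.
c: 0c undefined. 0c->0: ok.
ba: 1a undefined. 1a->0: ok.
bc: 1c undefined. 1c->0: no, a/bca meet in 0. 1c->1: no, a/bca meet in 0. Open state 2: 1c->2.
abb: 1b undefined. 1b->0: ok.
bca: 2a undefined. 2a->0: no, a/bca meet in 0. 2a->1: no, ab/bca meet in 1. 2a->2: ok.
bcb: 2b undefined. 2b->0: ok.
bcc: 2c undefined. 2c->0: no, a/bcc meet in 0. 2c->1: no, ab/bcc meet in 1. 2c->2: ok.
All examples now run through 3 states with every (state, symbol) defined. Accept strings end in {0,1}, Reject strings end in {2}; accept={0,1}.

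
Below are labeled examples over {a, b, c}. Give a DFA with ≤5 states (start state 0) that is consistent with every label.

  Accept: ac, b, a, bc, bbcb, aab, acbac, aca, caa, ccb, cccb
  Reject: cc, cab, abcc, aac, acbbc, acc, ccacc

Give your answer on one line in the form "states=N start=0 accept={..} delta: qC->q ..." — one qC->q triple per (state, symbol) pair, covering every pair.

states=5 start=0 accept={0,1,2,3} delta: 0a->1 0b->0 0c->2 1a->2 1b->0 1c->2 2a->3 2b->2 2c->4 3a->0 3b->4 3c->0 4a->0 4b->0 4c->0

Grow the machine one transition at a time. Run the examples from 0; the earliest place one falls off (shortest prefix, ties alphabetical) gets sent to the lowest-numbered state that keeps every Accept/Reject pair distinguishable — a pair clashes when both reach the same state with identical unread suffix — and to a fresh state only if none does.
a: 0a undefined. 0a->0: no, ac/aac meet in 0 with "c" left. Open state 1: 0a->1.
b: 0b undefined. 0b->0: ok.
c: 0c undefined. 0c->0: no, b/cc meet in 0. 0c->1: no, ac/cc meet in 1 with "c" left. Open state 2: 0c->2.
aa: 1a undefined. 1a->0: no, bc/aac meet in 2. 1a->1: no, ac/aac meet in 1 with "c" left. 1a->2: ok.
ab: 1b undefined. 1b->0: ok.
ac: 1c undefined. 1c->0: no, bc/acbbc meet in 2. 1c->1: no, ac/acc meet in 1. 1c->2: ok.
ca: 2a undefined. 2a->0: no, b/cab meet in 0. 2a->1: no, b/cab meet in 0. 2a->2: no, bbcb/cab meet in 2 with "b" left. Open state 3: 2a->3.
cc: 2c undefined. 2c->0: no, b/cc meet in 0. 2c->1: no, ac/ccacc meet in 2. 2c->2: no, ac/cc meet in 2. 2c->3: no, aca/cc meet in 3. Open state 4: 2c->4.
aab: 2b undefined. 2b->0: no, ac/acbbc meet in 2. 2b->1: no, ac/acbbc meet in 2. 2b->2: ok.
caa: 3a undefined. 3a->0: ok.
cab: 3b undefined. 3b->0: no, b/cab meet in 0. 3b->1: no, a/cab meet in 1. 3b->2: no, ac/cab meet in 2. 3b->3: no, aca/cab meet in 3. 3b->4: ok.
cca: 4a undefined. 4a->0: ok.
ccb: 4b undefined. 4b->0: ok.
ccc: 4c undefined. 4c->0: ok.
acbac: 3c undefined. 3c->0: ok.
All examples now run through 5 states with every (state, symbol) defined. Accept strings end in {0,1,2,3}, Reject strings end in {4}; accept={0,1,2,3}.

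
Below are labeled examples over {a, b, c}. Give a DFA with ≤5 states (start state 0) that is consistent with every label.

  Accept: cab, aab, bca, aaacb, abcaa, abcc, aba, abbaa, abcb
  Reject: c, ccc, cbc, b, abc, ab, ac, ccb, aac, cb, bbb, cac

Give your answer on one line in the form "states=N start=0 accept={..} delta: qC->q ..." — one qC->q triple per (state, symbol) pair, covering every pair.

State merging on the prefix tree: take the shortest (then alphabetical) example prefix whose next move is undefined and point that move at state 0, else 1, else 2, ...; a target is out if some Accept/Reject pair would then sit in one state with the same input left (inseparable). If every existing state is out, open a new one.
a: 0a undefined. 0a->0: no, aab/b meet in 0 with "b" left. Open state 1: 0a->1.
b: 0b undefined. 0b->0: ok.
c: 0c undefined. 0c->0: no, cab/ab meet in 1 with "b" left. 0c->1: ok.
aa: 1a undefined. 1a->0: no, cab/b meet in 0. 1a->1: no, cab/ab meet in 1 with "b" left. Open state 2: 1a->2.
ab: 1b undefined. 1b->0: no, abcc/ac meet in 1 with "c" left. 1b->1: no, abcc/ccc meet in 1 with "cc" left. 1b->2: no, bca/ab meet in 2. Open state 3: 1b->3.
ac: 1c undefined. 1c->0: ok.
aaa: 2a undefined. 2a->0: no, aaacb/ab meet in 3. 2a->1: no, aaacb/b meet in 0. 2a->2: ok.
aab: 2b undefined. 2b->0: no, cab/b meet in 0. 2b->1: no, cab/c meet in 1. 2b->2: ok.
aac: 2c undefined. 2c->0: no, aaacb/b meet in 0. 2c->1: no, aaacb/ab meet in 3. 2c->2: no, cab/aac meet in 2. 2c->3: ok.
aba: 3a undefined. 3a->0: no, aba/b meet in 0. 3a->1: no, aba/c meet in 1. 3a->2: ok.
abb: 3b undefined. 3b->0: no, aaacb/b meet in 0. 3b->1: no, aaacb/c meet in 1. 3b->2: ok.
abc: 3c undefined. 3c->0: no, abcc/c meet in 1. 3c->1: no, abcc/b meet in 0. 3c->2: no, cab/cbc meet in 2. 3c->3: no, abcc/cbc meet in 3. Open state 4: 3c->4.
abca: 4a undefined. 4a->0: no, abcaa/c meet in 1. 4a->1: ok.
abcb: 4b undefined. 4b->0: no, abcb/b meet in 0. 4b->1: no, abcb/c meet in 1. 4b->2: ok.
abcc: 4c undefined. 4c->0: no, abcc/b meet in 0. 4c->1: no, abcc/c meet in 1. 4c->2: ok.
All examples now run through 5 states with every (state, symbol) defined. Accept strings end in {2}, Reject strings end in {0,1,3,4}; accept={2}.

states=5 start=0 accept={2} delta: 0a->1 0b->0 0c->1 1a->2 1b->3 1c->0 2a->2 2b->2 2c->3 3a->2 3b->2 3c->4 4a->1 4b->2 4c->2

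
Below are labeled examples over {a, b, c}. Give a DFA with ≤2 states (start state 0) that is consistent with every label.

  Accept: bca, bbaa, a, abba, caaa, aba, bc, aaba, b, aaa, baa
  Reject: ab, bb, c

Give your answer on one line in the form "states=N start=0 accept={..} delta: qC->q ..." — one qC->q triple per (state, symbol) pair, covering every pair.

states=2 start=0 accept={1} delta: 0a->1 0b->1 0c->0 1a->1 1b->0 1c->1

Fold the examples into a partial DFA from state 0: repeatedly fix the first undefined (state, symbol) met by the shortest-then-alphabetical prefix, trying targets in increasing order and rejecting any under which an Accept and a Reject string meet in one state with the same remainder; add a state when all current targets are rejected. Accepting states are where Accept strings end.
a: 0a undefined. 0a->0: no, b/ab meet in 0 with "b" left. Open state 1: 0a->1.
b: 0b undefined. 0b->0: no, bc/c meet in 0 with "c" left. 0b->1: ok.
c: 0c undefined. 0c->0: ok.
aa: 1a undefined. 1a->0: no, aaba/c meet in 0. 1a->1: ok.
ab: 1b undefined. 1b->0: ok.
bc: 1c undefined. 1c->0: no, bc/ab meet in 0. 1c->1: ok.
All examples now run through 2 states with every (state, symbol) defined. Accept strings end in {1}, Reject strings end in {0}; accept={1}.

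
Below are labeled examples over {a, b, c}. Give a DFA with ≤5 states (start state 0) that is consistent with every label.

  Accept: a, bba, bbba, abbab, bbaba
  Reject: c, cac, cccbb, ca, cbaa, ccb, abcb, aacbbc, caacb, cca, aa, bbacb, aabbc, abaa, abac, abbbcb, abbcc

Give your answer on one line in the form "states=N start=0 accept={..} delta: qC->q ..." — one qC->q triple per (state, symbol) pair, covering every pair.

states=5 start=0 accept={1,4} delta: 0a->1 0b->0 0c->2 1a->0 1b->3 1c->0 2a->0 2b->0 2c->1 3a->1 3b->4 3c->0 4a->3 4b->0 4c->0

Fold the examples into a partial DFA from state 0: repeatedly fix the first undefined (state, symbol) met by the shortest-then-alphabetical prefix, trying targets in increasing order and rejecting any under which an Accept and a Reject string meet in one state with the same remainder; add a state when all current targets are rejected. Accepting states are where Accept strings end.
a: 0a undefined. 0a->0: no, a/aa meet in 0. Open state 1: 0a->1.
b: 0b undefined. 0b->0: ok.
c: 0c undefined. 0c->0: no, a/ca meet in 1. 0c->1: no, a/c meet in 1. Open state 2: 0c->2.
aa: 1a undefined. 1a->0: ok.
ab: 1b undefined. 1b->0: no, abbab/aa meet in 0. 1b->1: no, a/abaa meet in 1. 1b->2: no, bbaba/ca meet in 2 with "a" left. Open state 3: 1b->3.
ca: 2a undefined. 2a->0: ok.
cb: 2b undefined. 2b->0: ok.
cc: 2c undefined. 2c->0: no, a/cca meet in 1. 2c->1: ok.
aba: 3a undefined. 3a->0: no, a/abaa meet in 1. 3a->1: ok.
abb: 3b undefined. 3b->0: no, a/abbcc meet in 1. 3b->1: no, abbab/ca meet in 0. 3b->2: no, abbab/ca meet in 0. 3b->3: no, abbab/ccb meet in 3. Open state 4: 3b->4.
abc: 3c undefined. 3c->0: ok.
ccc: 1c undefined. 1c->0: ok.
abba: 4a undefined. 4a->0: no, abbab/cccbb meet in 0. 4a->1: no, abbab/ccb meet in 3. 4a->2: no, abbab/cccbb meet in 0. 4a->3: ok.
abbb: 4b undefined. 4b->0: ok.
abbc: 4c undefined. 4c->0: ok.
All examples now run through 5 states with every (state, symbol) defined. Accept strings end in {1,4}, Reject strings end in {0,2,3}; accept={1,4}.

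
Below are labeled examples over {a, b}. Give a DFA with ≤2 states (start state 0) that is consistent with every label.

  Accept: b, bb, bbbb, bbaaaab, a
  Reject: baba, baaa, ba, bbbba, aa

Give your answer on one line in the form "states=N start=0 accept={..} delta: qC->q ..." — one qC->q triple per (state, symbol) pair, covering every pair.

State merging on the prefix tree: take the shortest (then alphabetical) example prefix whose next move is undefined and point that move at state 0, else 1, else 2, ...; a target is out if some Accept/Reject pair would then sit in one state with the same input left (inseparable). If every existing state is out, open a new one.
a: 0a undefined. 0a->0: no, a/aa meet in 0. Open state 1: 0a->1.
b: 0b undefined. 0b->0: no, a/ba meet in 1. 0b->1: ok.
aa: 1a undefined. 1a->0: ok.
bb: 1b undefined. 1b->0: no, b/bbbba meet in 1. 1b->1: ok.
All examples now run through 2 states with every (state, symbol) defined. Accept strings end in {1}, Reject strings end in {0}; accept={1}.

states=2 start=0 accept={1} delta: 0a->1 0b->1 1a->0 1b->1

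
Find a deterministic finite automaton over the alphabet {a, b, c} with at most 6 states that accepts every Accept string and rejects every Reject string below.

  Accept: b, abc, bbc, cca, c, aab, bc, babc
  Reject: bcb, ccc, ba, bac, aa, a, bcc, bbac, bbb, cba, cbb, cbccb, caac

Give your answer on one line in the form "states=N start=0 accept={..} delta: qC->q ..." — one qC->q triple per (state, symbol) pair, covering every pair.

states=5 start=0 accept={1,4} delta: 0a->0 0b->1 0c->1 1a->2 1b->3 1c->4 2a->2 2b->0 2c->0 3a->2 3b->0 3c->1 4a->1 4b->0 4c->0

Fold the examples into a partial DFA from state 0: repeatedly fix the first undefined (state, symbol) met by the shortest-then-alphabetical prefix, trying targets in increasing order and rejecting any under which an Accept and a Reject string meet in one state with the same remainder; add a state when all current targets are rejected. Accepting states are where Accept strings end.
a: 0a undefined. 0a->0: ok.
b: 0b undefined. 0b->0: no, b/ba meet in 0. Open state 1: 0b->1.
c: 0c undefined. 0c->0: no, cca/ccc meet in 0. 0c->1: ok.
ba: 1a undefined. 1a->0: no, b/bac meet in 1. 1a->1: no, b/ba meet in 1. Open state 2: 1a->2.
bb: 1b undefined. 1b->0: no, b/bbac meet in 1. 1b->1: no, b/bbb meet in 1. 1b->2: no, bbc/bac meet in 2 with "c" left. Open state 3: 1b->3.
bc: 1c undefined. 1c->0: no, b/bcb meet in 1. 1c->1: no, b/ccc meet in 1. 1c->2: no, abc/ba meet in 2. 1c->3: no, bbc/ccc meet in 3 with "c" left. Open state 4: 1c->4.
bab: 2b undefined. 2b->0: ok.
bac: 2c undefined. 2c->0: ok.
bba: 3a undefined. 3a->0: no, b/bbac meet in 1. 3a->1: no, b/cba meet in 1. 3a->2: ok.
bbb: 3b undefined. 3b->0: ok.
bbc: 3c undefined. 3c->0: no, bbc/bac meet in 0. 3c->1: ok.
bcb: 4b undefined. 4b->0: ok.
bcc: 4c undefined. 4c->0: ok.
caa: 2a undefined. 2a->0: no, b/caac meet in 1. 2a->1: no, abc/caac meet in 4. 2a->2: ok.
cca: 4a undefined. 4a->0: no, cca/bcb meet in 0. 4a->1: ok.
All examples now run through 5 states with every (state, symbol) defined. Accept strings end in {1,4}, Reject strings end in {0,2}; accept={1,4}.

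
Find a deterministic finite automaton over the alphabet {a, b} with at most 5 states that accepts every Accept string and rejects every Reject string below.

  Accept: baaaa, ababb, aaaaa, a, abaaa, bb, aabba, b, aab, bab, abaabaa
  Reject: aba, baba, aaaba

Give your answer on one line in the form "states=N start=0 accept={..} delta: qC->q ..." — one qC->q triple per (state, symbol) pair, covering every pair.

State merging on the prefix tree: take the shortest (then alphabetical) example prefix whose next move is undefined and point that move at state 0, else 1, else 2, ...; a target is out if some Accept/Reject pair would then sit in one state with the same input left (inseparable). If every existing state is out, open a new one.
a: 0a undefined. 0a->0: ok.
b: 0b undefined. 0b->0: no, baaaa/aba meet in 0. Open state 1: 0b->1.
ba: 1a undefined. 1a->0: no, baaaa/aba meet in 0. 1a->1: no, baaaa/aba meet in 1. Open state 2: 1a->2.
bb: 1b undefined. 1b->0: ok.
baa: 2a undefined. 2a->0: ok.
bab: 2b undefined. 2b->0: no, baaaa/baba meet in 0. 2b->1: ok.
All examples now run through 3 states with every (state, symbol) defined. Accept strings end in {0,1}, Reject strings end in {2}; accept={0,1}.

states=3 start=0 accept={0,1} delta: 0a->0 0b->1 1a->2 1b->0 2a->0 2b->1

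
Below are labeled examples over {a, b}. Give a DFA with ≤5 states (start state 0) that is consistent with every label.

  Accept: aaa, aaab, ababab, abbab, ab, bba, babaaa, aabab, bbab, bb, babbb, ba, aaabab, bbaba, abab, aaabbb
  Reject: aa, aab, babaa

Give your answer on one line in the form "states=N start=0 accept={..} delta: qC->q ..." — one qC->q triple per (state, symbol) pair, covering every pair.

states=3 start=0 accept={0,1} delta: 0a->1 0b->0 1a->2 1b->0 2a->0 2b->2

Grow the machine one transition at a time. Run the examples from 0; the earliest place one falls off (shortest prefix, ties alphabetical) gets sent to the lowest-numbered state that keeps every Accept/Reject pair distinguishable — a pair clashes when both reach the same state with identical unread suffix — and to a fresh state only if none does.
a: 0a undefined. 0a->0: no, aaa/aa meet in 0. Open state 1: 0a->1.
b: 0b undefined. 0b->0: ok.
aa: 1a undefined. 1a->0: no, bb/aa meet in 0. 1a->1: no, aaa/aa meet in 1. Open state 2: 1a->2.
ab: 1b undefined. 1b->0: ok.
aaa: 2a undefined. 2a->0: ok.
aab: 2b undefined. 2b->0: no, aaa/aab meet in 0. 2b->1: no, bba/aab meet in 1. 2b->2: ok.
All examples now run through 3 states with every (state, symbol) defined. Accept strings end in {0,1}, Reject strings end in {2}; accept={0,1}.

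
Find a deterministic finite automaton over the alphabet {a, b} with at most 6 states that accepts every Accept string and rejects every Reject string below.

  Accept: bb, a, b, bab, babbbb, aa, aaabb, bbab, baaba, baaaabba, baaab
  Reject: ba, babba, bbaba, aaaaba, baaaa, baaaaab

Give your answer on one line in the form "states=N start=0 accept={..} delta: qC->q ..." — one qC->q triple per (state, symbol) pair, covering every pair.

states=6 start=0 accept={0,1} delta: 0a->0 0b->1 1a->2 1b->0 2a->3 2b->0 3a->4 3b->0 4a->5 4b->0 5a->5 5b->2

Grow the machine one transition at a time. Run the examples from 0; the earliest place one falls off (shortest prefix, ties alphabetical) gets sent to the lowest-numbered state that keeps every Accept/Reject pair distinguishable — a pair clashes when both reach the same state with identical unread suffix — and to a fresh state only if none does.
a: 0a undefined. 0a->0: ok.
b: 0b undefined. 0b->0: no, bb/ba meet in 0. Open state 1: 0b->1.
ba: 1a undefined. 1a->0: no, a/ba meet in 0. 1a->1: no, bb/baaaaab meet in 1 with "b" left. Open state 2: 1a->2.
bb: 1b undefined. 1b->0: ok.
baa: 2a undefined. 2a->0: no, bb/baaaa meet in 0. 2a->1: no, b/baaaa meet in 1. 2a->2: no, bab/baaaaab meet in 2 with "b" left. Open state 3: 2a->3.
bab: 2b undefined. 2b->0: ok.
baaa: 3a undefined. 3a->0: no, bb/baaaa meet in 0. 3a->1: no, baaaabba/ba meet in 2. 3a->2: no, bb/baaaaab meet in 0. 3a->3: no, baaab/baaaaab meet in 3 with "b" left. Open state 4: 3a->4.
baab: 3b undefined. 3b->0: ok.
baaaa: 4a undefined. 4a->0: no, bb/baaaa meet in 0. 4a->1: no, bb/baaaaab meet in 0. 4a->2: no, bb/baaaaab meet in 0. 4a->3: no, baaaabba/ba meet in 2. 4a->4: no, baaab/baaaaab meet in 4 with "b" left. Open state 5: 4a->5.
baaab: 4b undefined. 4b->0: ok.
baaaaa: 5a undefined. 5a->0: no, b/baaaaab meet in 1. 5a->1: no, bb/baaaaab meet in 0. 5a->2: no, bb/baaaaab meet in 0. 5a->3: no, bb/baaaaab meet in 0. 5a->4: no, bb/baaaaab meet in 0. 5a->5: ok.
baaaab: 5b undefined. 5b->0: no, bb/baaaaab meet in 0. 5b->1: no, b/baaaaab meet in 1. 5b->2: ok.
All examples now run through 6 states with every (state, symbol) defined. Accept strings end in {0,1}, Reject strings end in {2,5}; accept={0,1}.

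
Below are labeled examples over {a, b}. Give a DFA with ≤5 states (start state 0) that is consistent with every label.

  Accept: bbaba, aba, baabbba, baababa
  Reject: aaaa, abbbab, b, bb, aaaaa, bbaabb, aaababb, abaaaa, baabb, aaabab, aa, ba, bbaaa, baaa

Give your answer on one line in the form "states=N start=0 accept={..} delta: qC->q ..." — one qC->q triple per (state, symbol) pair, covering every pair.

states=4 start=0 accept={3} delta: 0a->1 0b->0 1a->1 1b->2 2a->3 2b->1 3a->0 3b->2

Fold the examples into a partial DFA from state 0: repeatedly fix the first undefined (state, symbol) met by the shortest-then-alphabetical prefix, trying targets in increasing order and rejecting any under which an Accept and a Reject string meet in one state with the same remainder; add a state when all current targets are rejected. Accepting states are where Accept strings end.
a: 0a undefined. 0a->0: no, aba/ba meet in 0 with "ba" left. Open state 1: 0a->1.
b: 0b undefined. 0b->0: ok.
aa: 1a undefined. 1a->0: no, baabbba/aaaaa meet in 1. 1a->1: ok.
ab: 1b undefined. 1b->0: no, bbaba/aaaa meet in 1. 1b->1: no, bbaba/aaaa meet in 1. Open state 2: 1b->2.
aba: 2a undefined. 2a->0: no, bbaba/b meet in 0. 2a->1: no, bbaba/aaaa meet in 1. 2a->2: no, bbaba/abaaaa meet in 2. Open state 3: 2a->3.
abb: 2b undefined. 2b->0: no, baabbba/aaaa meet in 1. 2b->1: ok.
abaa: 3a undefined. 3a->0: ok.
aaabab: 3b undefined. 3b->0: no, baababa/aaaa meet in 1. 3b->1: no, baababa/aaaa meet in 1. 3b->2: ok.
All examples now run through 4 states with every (state, symbol) defined. Accept strings end in {3}, Reject strings end in {0,1,2}; accept={3}.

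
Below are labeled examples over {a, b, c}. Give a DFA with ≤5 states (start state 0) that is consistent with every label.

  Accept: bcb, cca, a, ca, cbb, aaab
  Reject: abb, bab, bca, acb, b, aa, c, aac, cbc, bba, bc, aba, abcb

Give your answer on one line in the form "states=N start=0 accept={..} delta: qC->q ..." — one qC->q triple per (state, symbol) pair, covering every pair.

states=4 start=0 accept={1,3} delta: 0a->1 0b->2 0c->0 1a->0 1b->3 1c->0 2a->0 2b->1 2c->2 3a->0 3b->0 3c->0

Grow the machine one transition at a time. Run the examples from 0; the earliest place one falls off (shortest prefix, ties alphabetical) gets sent to the lowest-numbered state that keeps every Accept/Reject pair distinguishable — a pair clashes when both reach the same state with identical unread suffix — and to a fresh state only if none does.
a: 0a undefined. 0a->0: no, bcb/abcb meet in 0 with "bcb" left. Open state 1: 0a->1.
b: 0b undefined. 0b->0: no, a/bba meet in 1. 0b->1: no, bcb/acb meet in 1 with "cb" left. Open state 2: 0b->2.
c: 0c undefined. 0c->0: ok.
aa: 1a undefined. 1a->0: ok.
ab: 1b undefined. 1b->0: no, cca/aba meet in 1. 1b->1: no, cca/abb meet in 1. 1b->2: no, bcb/abcb meet in 2 with "cb" left. Open state 3: 1b->3.
ac: 1c undefined. 1c->0: ok.
ba: 2a undefined. 2a->0: ok.
bb: 2b undefined. 2b->0: no, cca/bba meet in 1. 2b->1: ok.
bc: 2c undefined. 2c->0: no, bcb/bab meet in 2. 2c->1: no, cca/cbc meet in 1. 2c->2: ok.
aba: 3a undefined. 3a->0: ok.
abb: 3b undefined. 3b->0: ok.
abc: 3c undefined. 3c->0: ok.
All examples now run through 4 states with every (state, symbol) defined. Accept strings end in {1,3}, Reject strings end in {0,2}; accept={1,3}.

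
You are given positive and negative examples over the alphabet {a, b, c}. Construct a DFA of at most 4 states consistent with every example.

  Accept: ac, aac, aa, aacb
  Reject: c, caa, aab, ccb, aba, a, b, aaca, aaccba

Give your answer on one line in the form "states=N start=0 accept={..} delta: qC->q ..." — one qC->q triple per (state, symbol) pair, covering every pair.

Grow the machine one transition at a time. Run the examples from 0; the earliest place one falls off (shortest prefix, ties alphabetical) gets sent to the lowest-numbered state that keeps every Accept/Reject pair distinguishable — a pair clashes when both reach the same state with identical unread suffix — and to a fresh state only if none does.
a: 0a undefined. 0a->0: no, ac/c meet in 0 with "c" left. Open state 1: 0a->1.
b: 0b undefined. 0b->0: ok.
c: 0c undefined. 0c->0: no, aa/caa meet in 1 with "a" left. 0c->1: ok.
aa: 1a undefined. 1a->0: no, aac/c meet in 1. 1a->1: no, aa/c meet in 1. Open state 2: 1a->2.
ab: 1b undefined. 1b->0: ok.
ac: 1c undefined. 1c->0: no, ac/ccb meet in 0. 1c->1: no, ac/c meet in 1. 1c->2: ok.
aab: 2b undefined. 2b->0: ok.
aac: 2c undefined. 2c->0: no, aac/aab meet in 0. 2c->1: no, ac/aaca meet in 2. 2c->2: no, aacb/aab meet in 0. Open state 3: 2c->3.
caa: 2a undefined. 2a->0: ok.
aaca: 3a undefined. 3a->0: ok.
aacb: 3b undefined. 3b->0: no, aacb/caa meet in 0. 3b->1: no, aacb/c meet in 1. 3b->2: ok.
aacc: 3c undefined. 3c->0: ok.
All examples now run through 4 states with every (state, symbol) defined. Accept strings end in {2,3}, Reject strings end in {0,1}; accept={2,3}.

states=4 start=0 accept={2,3} delta: 0a->1 0b->0 0c->1 1a->2 1b->0 1c->2 2a->0 2b->0 2c->3 3a->0 3b->2 3c->0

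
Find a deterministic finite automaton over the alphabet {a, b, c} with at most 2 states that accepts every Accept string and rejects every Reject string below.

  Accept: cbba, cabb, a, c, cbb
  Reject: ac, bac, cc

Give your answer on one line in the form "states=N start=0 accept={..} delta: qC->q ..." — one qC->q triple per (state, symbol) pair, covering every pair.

Grow the machine one transition at a time. Run the examples from 0; the earliest place one falls off (shortest prefix, ties alphabetical) gets sent to the lowest-numbered state that keeps every Accept/Reject pair distinguishable — a pair clashes when both reach the same state with identical unread suffix — and to a fresh state only if none does.
a: 0a undefined. 0a->0: no, c/ac meet in 0 with "c" left. Open state 1: 0a->1.
b: 0b undefined. 0b->0: ok.
c: 0c undefined. 0c->0: no, c/cc meet in 0. 0c->1: ok.
ac: 1c undefined. 1c->0: ok.
ca: 1a undefined. 1a->0: no, cabb/ac meet in 0. 1a->1: ok.
cb: 1b undefined. 1b->0: no, cabb/ac meet in 0. 1b->1: ok.
All examples now run through 2 states with every (state, symbol) defined. Accept strings end in {1}, Reject strings end in {0}; accept={1}.

states=2 start=0 accept={1} delta: 0a->1 0b->0 0c->1 1a->1 1b->1 1c->0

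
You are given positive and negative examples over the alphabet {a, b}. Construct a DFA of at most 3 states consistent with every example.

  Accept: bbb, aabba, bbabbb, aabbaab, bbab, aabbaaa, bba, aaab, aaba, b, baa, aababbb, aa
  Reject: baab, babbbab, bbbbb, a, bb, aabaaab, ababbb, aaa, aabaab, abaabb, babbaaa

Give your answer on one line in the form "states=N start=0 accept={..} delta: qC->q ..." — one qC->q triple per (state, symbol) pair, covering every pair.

states=3 start=0 accept={0,2} delta: 0a->1 0b->2 1a->0 1b->0 2a->2 2b->1

Fold the examples into a partial DFA from state 0: repeatedly fix the first undefined (state, symbol) met by the shortest-then-alphabetical prefix, trying targets in increasing order and rejecting any under which an Accept and a Reject string meet in one state with the same remainder; add a state when all current targets are rejected. Accepting states are where Accept strings end.
a: 0a undefined. 0a->0: no, aababbb/ababbb meet in 0 with "babbb" left. Open state 1: 0a->1.
b: 0b undefined. 0b->0: no, bbb/bbbbb meet in 0. 0b->1: no, bbabbb/ababbb meet in 1 with "babbb" left. Open state 2: 0b->2.
aa: 1a undefined. 1a->0: ok.
ab: 1b undefined. 1b->0: ok.
ba: 2a undefined. 2a->0: no, aabbaaa/babbaaa meet in 2 with "baaa" left. 2a->1: no, bbab/babbbab meet in 2 with "bab" left. 2a->2: ok.
bb: 2b undefined. 2b->0: no, bbb/bbbbb meet in 2. 2b->1: ok.
All examples now run through 3 states with every (state, symbol) defined. Accept strings end in {0,2}, Reject strings end in {1}; accept={0,2}.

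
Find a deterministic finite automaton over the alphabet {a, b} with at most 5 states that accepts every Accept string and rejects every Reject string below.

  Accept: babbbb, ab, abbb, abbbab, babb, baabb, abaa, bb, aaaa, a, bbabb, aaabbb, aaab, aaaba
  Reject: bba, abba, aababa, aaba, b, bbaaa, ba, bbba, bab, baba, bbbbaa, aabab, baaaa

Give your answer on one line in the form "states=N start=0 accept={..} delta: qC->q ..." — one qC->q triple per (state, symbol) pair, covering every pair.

states=5 start=0 accept={0,1,4} delta: 0a->1 0b->2 1a->0 1b->0 2a->3 2b->4 3a->2 3b->2 4a->2 4b->4

Grow the machine one transition at a time. Run the examples from 0; the earliest place one falls off (shortest prefix, ties alphabetical) gets sent to the lowest-numbered state that keeps every Accept/Reject pair distinguishable — a pair clashes when both reach the same state with identical unread suffix — and to a fresh state only if none does.
a: 0a undefined. 0a->0: no, ab/b meet in 0 with "b" left. Open state 1: 0a->1.
b: 0b undefined. 0b->0: no, ab/bab meet in 1 with "b" left. 0b->1: no, a/b meet in 1. Open state 2: 0b->2.
aa: 1a undefined. 1a->0: ok.
ab: 1b undefined. 1b->0: ok.
ba: 2a undefined. 2a->0: no, ab/abba meet in 0. 2a->1: no, ab/bab meet in 0. 2a->2: no, abbb/bab meet in 2 with "b" left. Open state 3: 2a->3.
bb: 2b undefined. 2b->0: no, ab/bbbbaa meet in 0. 2b->1: no, ab/bba meet in 0. 2b->2: no, abbb/b meet in 2. 2b->3: no, abbb/abba meet in 3. Open state 4: 2b->4.
baa: 3a undefined. 3a->0: no, ab/baaaa meet in 0. 3a->1: no, baabb/b meet in 2. 3a->2: ok.
bab: 3b undefined. 3b->0: no, ab/bab meet in 0. 3b->1: no, ab/aababa meet in 0. 3b->2: ok.
bba: 4a undefined. 4a->0: no, ab/bba meet in 0. 4a->1: no, a/bba meet in 1. 4a->2: ok.
bbb: 4b undefined. 4b->0: no, babbbb/bba meet in 2. 4b->1: no, babbbb/bbba meet in 0. 4b->2: no, baabb/bba meet in 2. 4b->3: no, babbbb/bba meet in 2. 4b->4: ok.
All examples now run through 5 states with every (state, symbol) defined. Accept strings end in {0,1,4}, Reject strings end in {2,3}; accept={0,1,4}.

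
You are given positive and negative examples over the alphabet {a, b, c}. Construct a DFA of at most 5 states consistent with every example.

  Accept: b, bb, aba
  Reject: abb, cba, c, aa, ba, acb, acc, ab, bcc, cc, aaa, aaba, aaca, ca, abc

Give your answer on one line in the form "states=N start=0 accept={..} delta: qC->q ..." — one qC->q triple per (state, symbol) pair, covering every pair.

states=4 start=0 accept={0} delta: 0a->1 0b->0 0c->2 1a->2 1b->3 1c->1 2a->1 2b->0 2c->1 3a->0 3b->1 3c->1

Fold the examples into a partial DFA from state 0: repeatedly fix the first undefined (state, symbol) met by the shortest-then-alphabetical prefix, trying targets in increasing order and rejecting any under which an Accept and a Reject string meet in one state with the same remainder; add a state when all current targets are rejected. Accepting states are where Accept strings end.
a: 0a undefined. 0a->0: no, b/ab meet in 0 with "b" left. Open state 1: 0a->1.
b: 0b undefined. 0b->0: ok.
c: 0c undefined. 0c->0: no, b/c meet in 0. 0c->1: no, aba/cba meet in 1 with "ba" left. Open state 2: 0c->2.
aa: 1a undefined. 1a->0: no, b/aa meet in 0. 1a->1: no, aba/aaba meet in 1 with "ba" left. 1a->2: ok.
ab: 1b undefined. 1b->0: no, b/abb meet in 0. 1b->1: no, aba/c meet in 2. 1b->2: no, aba/aaa meet in 2 with "a" left. Open state 3: 1b->3.
ac: 1c undefined. 1c->0: no, b/acb meet in 0. 1c->1: ok.
ca: 2a undefined. 2a->0: no, b/aaa meet in 0. 2a->1: ok.
cb: 2b undefined. 2b->0: ok.
cc: 2c undefined. 2c->0: no, b/bcc meet in 0. 2c->1: ok.
aba: 3a undefined. 3a->0: ok.
abb: 3b undefined. 3b->0: no, b/abb meet in 0. 3b->1: ok.
abc: 3c undefined. 3c->0: no, b/abc meet in 0. 3c->1: ok.
All examples now run through 4 states with every (state, symbol) defined. Accept strings end in {0}, Reject strings end in {1,2,3}; accept={0}.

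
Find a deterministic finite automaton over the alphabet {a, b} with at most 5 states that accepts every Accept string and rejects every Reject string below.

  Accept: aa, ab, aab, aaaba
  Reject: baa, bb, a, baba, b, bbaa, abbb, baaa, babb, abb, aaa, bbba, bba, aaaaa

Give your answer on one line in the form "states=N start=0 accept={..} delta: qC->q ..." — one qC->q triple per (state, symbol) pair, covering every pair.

State merging on the prefix tree: take the shortest (then alphabetical) example prefix whose next move is undefined and point that move at state 0, else 1, else 2, ...; a target is out if some Accept/Reject pair would then sit in one state with the same input left (inseparable). If every existing state is out, open a new one.
a: 0a undefined. 0a->0: no, aa/a meet in 0. Open state 1: 0a->1.
b: 0b undefined. 0b->0: no, aa/baa meet in 1 with "a" left. 0b->1: no, ab/bb meet in 1 with "b" left. Open state 2: 0b->2.
aa: 1a undefined. 1a->0: no, aab/b meet in 2. 1a->1: no, aa/a meet in 1. 1a->2: no, aa/b meet in 2. Open state 3: 1a->3.
ab: 1b undefined. 1b->0: ok.
ba: 2a undefined. 2a->0: no, aa/baaa meet in 3. 2a->1: no, aa/baa meet in 3. 2a->2: ok.
bb: 2b undefined. 2b->0: no, aa/bbaa meet in 3. 2b->1: no, aa/baba meet in 3. 2b->2: ok.
aaa: 3a undefined. 3a->0: no, aa/aaaaa meet in 3. 3a->1: no, aaaba/a meet in 1. 3a->2: no, aaaba/baa meet in 2. 3a->3: no, aa/aaa meet in 3. Open state 4: 3a->4.
aab: 3b undefined. 3b->0: ok.
aaaa: 4a undefined. 4a->0: ok.
aaab: 4b undefined. 4b->0: no, aaaba/a meet in 1. 4b->1: ok.
All examples now run through 5 states with every (state, symbol) defined. Accept strings end in {0,3}, Reject strings end in {1,2,4}; accept={0,3}.

states=5 start=0 accept={0,3} delta: 0a->1 0b->2 1a->3 1b->0 2a->2 2b->2 3a->4 3b->0 4a->0 4b->1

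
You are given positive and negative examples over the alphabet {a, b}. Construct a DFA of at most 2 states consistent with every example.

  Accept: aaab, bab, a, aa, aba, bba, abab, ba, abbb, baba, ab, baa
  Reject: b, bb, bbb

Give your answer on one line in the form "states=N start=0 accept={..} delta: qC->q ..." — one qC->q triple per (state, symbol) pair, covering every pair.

State merging on the prefix tree: take the shortest (then alphabetical) example prefix whose next move is undefined and point that move at state 0, else 1, else 2, ...; a target is out if some Accept/Reject pair would then sit in one state with the same input left (inseparable). If every existing state is out, open a new one.
a: 0a undefined. 0a->0: no, aaab/b meet in 0 with "b" left. Open state 1: 0a->1.
b: 0b undefined. 0b->0: ok.
aa: 1a undefined. 1a->0: no, aa/b meet in 0. 1a->1: ok.
ab: 1b undefined. 1b->0: no, aaab/b meet in 0. 1b->1: ok.
All examples now run through 2 states with every (state, symbol) defined. Accept strings end in {1}, Reject strings end in {0}; accept={1}.

states=2 start=0 accept={1} delta: 0a->1 0b->0 1a->1 1b->1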